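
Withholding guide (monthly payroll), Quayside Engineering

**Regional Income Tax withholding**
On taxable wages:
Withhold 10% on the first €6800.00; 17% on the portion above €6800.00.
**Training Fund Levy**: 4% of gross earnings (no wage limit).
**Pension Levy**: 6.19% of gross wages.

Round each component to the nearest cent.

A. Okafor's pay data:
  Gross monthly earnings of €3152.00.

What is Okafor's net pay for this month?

€2515.61

Regional Income Tax: taxable = €3152.00
  10% × €3152.00 = €315.20
Training Fund Levy: 4% × €3152.00 = €126.08
Pension Levy: 6.19% × €3152.00 = €195.11
Total withheld: €315.20 + €126.08 + €195.11 = €636.39
Net pay: €3152.00 − €636.39 = €2515.61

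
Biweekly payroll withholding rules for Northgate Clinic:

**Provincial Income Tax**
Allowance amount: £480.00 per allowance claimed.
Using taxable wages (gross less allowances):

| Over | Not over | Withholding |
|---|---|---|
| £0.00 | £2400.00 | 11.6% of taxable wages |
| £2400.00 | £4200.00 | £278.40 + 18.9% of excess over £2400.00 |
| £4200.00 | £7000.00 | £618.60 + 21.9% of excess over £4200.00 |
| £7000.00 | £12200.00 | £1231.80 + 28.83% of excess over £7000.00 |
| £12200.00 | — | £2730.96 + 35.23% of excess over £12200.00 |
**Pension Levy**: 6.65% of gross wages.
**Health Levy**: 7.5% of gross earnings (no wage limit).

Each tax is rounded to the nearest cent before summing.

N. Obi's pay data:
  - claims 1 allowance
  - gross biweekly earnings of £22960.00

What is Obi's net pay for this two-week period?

£13358.56

Provincial Income Tax: taxable = £22960.00 − 1×£480.00 = £22480.00
  £2730.96 + 35.23% × (£22480.00 − £12200.00) = £2730.96 + 35.23% × £10280.00 = £6352.60
Pension Levy: 6.65% × £22960.00 = £1526.84
Health Levy: 7.5% × £22960.00 = £1722.00
Total withheld: £6352.60 + £1526.84 + £1722.00 = £9601.44
Net pay: £22960.00 − £9601.44 = £13358.56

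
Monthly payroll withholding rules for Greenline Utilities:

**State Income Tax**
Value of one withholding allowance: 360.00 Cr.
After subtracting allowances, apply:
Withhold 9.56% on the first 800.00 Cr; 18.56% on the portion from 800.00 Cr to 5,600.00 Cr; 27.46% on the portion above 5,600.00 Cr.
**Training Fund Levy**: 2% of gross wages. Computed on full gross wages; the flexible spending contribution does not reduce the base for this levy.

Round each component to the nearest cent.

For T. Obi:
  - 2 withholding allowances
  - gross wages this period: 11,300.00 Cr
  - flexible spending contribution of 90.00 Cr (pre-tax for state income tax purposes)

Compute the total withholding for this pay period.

2,536.15 Cr

State Income Tax: taxable = 11,300.00 Cr − 90.00 Cr − 2×360.00 Cr = 10,490.00 Cr
  967.36 Cr + 27.46% × (10,490.00 Cr − 5,600.00 Cr) = 967.36 Cr + 27.46% × 4,890.00 Cr = 2,310.15 Cr
Training Fund Levy: 2% × 11,300.00 Cr = 226.00 Cr
Total: 2,310.15 Cr + 226.00 Cr = 2,536.15 Cr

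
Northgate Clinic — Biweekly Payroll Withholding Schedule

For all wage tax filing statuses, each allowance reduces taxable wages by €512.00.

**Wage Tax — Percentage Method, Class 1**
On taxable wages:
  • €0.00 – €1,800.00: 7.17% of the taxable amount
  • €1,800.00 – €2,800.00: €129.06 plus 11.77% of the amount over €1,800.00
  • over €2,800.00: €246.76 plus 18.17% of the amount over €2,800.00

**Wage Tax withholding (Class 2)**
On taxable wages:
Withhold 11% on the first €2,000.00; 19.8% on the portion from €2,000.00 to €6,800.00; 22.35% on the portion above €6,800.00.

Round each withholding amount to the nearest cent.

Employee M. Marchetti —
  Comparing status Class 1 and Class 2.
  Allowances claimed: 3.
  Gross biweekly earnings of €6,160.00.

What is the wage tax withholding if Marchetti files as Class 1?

€578.18

Wage Tax (Class 1): taxable = €6,160.00 − 3×€512.00 = €4,624.00
  €246.76 + 18.17% × (€4,624.00 − €2,800.00) = €246.76 + 18.17% × €1,824.00 = €578.18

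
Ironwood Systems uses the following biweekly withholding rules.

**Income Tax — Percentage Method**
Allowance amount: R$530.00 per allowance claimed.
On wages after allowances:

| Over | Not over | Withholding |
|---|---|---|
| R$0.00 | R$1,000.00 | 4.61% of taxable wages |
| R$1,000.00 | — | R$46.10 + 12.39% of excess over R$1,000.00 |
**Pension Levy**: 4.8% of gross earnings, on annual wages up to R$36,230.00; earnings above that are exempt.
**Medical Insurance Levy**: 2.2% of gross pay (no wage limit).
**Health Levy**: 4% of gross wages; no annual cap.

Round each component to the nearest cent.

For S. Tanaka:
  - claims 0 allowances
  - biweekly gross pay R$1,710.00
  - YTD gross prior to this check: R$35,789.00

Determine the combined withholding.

Income Tax: taxable = R$1,710.00
  R$46.10 + 12.39% × (R$1,710.00 − R$1,000.00) = R$46.10 + 12.39% × R$710.00 = R$134.07
Pension Levy: cap R$36,230.00 − YTD R$35,789.00 = R$441.00 subject; 4.8% × R$441.00 = R$21.17
Medical Insurance Levy: 2.2% × R$1,710.00 = R$37.62
Health Levy: 4% × R$1,710.00 = R$68.40
Total: R$134.07 + R$21.17 + R$37.62 + R$68.40 = R$261.26

R$261.26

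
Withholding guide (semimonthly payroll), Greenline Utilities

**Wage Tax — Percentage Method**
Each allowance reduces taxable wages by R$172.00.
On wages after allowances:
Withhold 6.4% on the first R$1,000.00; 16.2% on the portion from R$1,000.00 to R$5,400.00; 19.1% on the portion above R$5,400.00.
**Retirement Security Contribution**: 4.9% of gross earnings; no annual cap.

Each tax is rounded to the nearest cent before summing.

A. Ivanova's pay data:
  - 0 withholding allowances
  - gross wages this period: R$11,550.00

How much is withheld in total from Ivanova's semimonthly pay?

Wage Tax: taxable = R$11,550.00
  R$776.80 + 19.1% × (R$11,550.00 − R$5,400.00) = R$776.80 + 19.1% × R$6,150.00 = R$1,951.45
Retirement Security Contribution: 4.9% × R$11,550.00 = R$565.95
Total: R$1,951.45 + R$565.95 = R$2,517.40

R$2,517.40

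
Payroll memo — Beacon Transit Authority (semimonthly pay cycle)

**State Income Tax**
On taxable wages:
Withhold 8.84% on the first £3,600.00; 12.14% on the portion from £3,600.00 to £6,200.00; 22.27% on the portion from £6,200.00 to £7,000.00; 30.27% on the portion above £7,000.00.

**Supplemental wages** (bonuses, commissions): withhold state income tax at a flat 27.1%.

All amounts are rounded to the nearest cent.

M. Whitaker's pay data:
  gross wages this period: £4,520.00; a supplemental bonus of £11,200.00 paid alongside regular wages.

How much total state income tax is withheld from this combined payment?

£3,465.13

State Income Tax: taxable = £4,520.00
  £318.24 + 12.14% × (£4,520.00 − £3,600.00) = £318.24 + 12.14% × £920.00 = £429.93
Supplemental (27.1% flat on bonus): 27.1% × £11,200.00 = £3,035.20
Total state income tax: £429.93 + £3,035.20 = £3,465.13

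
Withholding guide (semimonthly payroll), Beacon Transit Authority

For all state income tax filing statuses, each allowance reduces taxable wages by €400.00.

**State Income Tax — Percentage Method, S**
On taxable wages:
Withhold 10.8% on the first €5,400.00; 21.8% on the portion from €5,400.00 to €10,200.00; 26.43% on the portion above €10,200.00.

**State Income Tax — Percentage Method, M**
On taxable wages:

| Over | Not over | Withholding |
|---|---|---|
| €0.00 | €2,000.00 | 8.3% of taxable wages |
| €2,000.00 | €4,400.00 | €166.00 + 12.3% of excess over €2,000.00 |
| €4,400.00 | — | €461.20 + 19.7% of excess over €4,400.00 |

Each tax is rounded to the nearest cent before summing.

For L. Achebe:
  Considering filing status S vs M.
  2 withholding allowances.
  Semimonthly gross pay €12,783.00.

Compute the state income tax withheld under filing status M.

€1,955.05

State Income Tax (M): taxable = €12,783.00 − 2×€400.00 = €11,983.00
  €461.20 + 19.7% × (€11,983.00 − €4,400.00) = €461.20 + 19.7% × €7,583.00 = €1,955.05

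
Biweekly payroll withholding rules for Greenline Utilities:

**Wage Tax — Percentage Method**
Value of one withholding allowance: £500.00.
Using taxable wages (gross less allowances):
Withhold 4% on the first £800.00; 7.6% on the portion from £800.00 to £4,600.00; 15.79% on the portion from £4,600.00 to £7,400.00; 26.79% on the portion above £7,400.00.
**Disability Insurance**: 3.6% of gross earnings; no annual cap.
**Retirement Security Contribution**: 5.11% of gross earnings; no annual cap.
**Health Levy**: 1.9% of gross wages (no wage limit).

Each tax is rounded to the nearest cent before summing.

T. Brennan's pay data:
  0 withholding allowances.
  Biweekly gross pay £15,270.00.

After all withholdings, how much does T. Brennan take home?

Wage Tax: taxable = £15,270.00
  £762.92 + 26.79% × (£15,270.00 − £7,400.00) = £762.92 + 26.79% × £7,870.00 = £2,871.29
Disability Insurance: 3.6% × £15,270.00 = £549.72
Retirement Security Contribution: 5.11% × £15,270.00 = £780.30
Health Levy: 1.9% × £15,270.00 = £290.13
Total withheld: £2,871.29 + £549.72 + £780.30 + £290.13 = £4,491.44
Net pay: £15,270.00 − £4,491.44 = £10,778.56

£10,778.56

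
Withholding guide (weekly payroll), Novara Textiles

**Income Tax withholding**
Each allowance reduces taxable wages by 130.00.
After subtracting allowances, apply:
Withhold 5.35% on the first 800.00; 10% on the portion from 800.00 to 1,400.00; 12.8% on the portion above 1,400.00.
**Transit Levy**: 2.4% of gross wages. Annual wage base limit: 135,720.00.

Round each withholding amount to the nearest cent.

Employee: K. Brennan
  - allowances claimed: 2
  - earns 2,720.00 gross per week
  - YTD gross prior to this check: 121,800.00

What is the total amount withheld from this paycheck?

303.76

Income Tax: taxable = 2,720.00 − 2×130.00 = 2,460.00
  102.80 + 12.8% × (2,460.00 − 1,400.00) = 102.80 + 12.8% × 1,060.00 = 238.48
Transit Levy: 2.4% × 2,720.00 = 65.28
Total: 238.48 + 65.28 = 303.76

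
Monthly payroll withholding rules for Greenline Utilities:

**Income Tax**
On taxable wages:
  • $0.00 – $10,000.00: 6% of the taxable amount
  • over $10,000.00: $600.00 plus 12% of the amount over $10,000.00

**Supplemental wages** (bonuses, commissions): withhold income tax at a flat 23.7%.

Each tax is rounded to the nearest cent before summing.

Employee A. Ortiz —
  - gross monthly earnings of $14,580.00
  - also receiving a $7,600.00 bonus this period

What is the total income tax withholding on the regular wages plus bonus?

$2,950.80

Income Tax: taxable = $14,580.00
  $600.00 + 12% × ($14,580.00 − $10,000.00) = $600.00 + 12% × $4,580.00 = $1,149.60
Supplemental (23.7% flat on bonus): 23.7% × $7,600.00 = $1,801.20
Total income tax: $1,149.60 + $1,801.20 = $2,950.80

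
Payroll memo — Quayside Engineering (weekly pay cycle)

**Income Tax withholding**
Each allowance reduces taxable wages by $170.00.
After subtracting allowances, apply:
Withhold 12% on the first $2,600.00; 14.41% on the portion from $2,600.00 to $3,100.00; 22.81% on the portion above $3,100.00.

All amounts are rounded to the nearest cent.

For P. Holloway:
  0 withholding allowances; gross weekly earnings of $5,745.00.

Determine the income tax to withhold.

$987.37

Income Tax: taxable = $5,745.00
  $384.05 + 22.81% × ($5,745.00 − $3,100.00) = $384.05 + 22.81% × $2,645.00 = $987.37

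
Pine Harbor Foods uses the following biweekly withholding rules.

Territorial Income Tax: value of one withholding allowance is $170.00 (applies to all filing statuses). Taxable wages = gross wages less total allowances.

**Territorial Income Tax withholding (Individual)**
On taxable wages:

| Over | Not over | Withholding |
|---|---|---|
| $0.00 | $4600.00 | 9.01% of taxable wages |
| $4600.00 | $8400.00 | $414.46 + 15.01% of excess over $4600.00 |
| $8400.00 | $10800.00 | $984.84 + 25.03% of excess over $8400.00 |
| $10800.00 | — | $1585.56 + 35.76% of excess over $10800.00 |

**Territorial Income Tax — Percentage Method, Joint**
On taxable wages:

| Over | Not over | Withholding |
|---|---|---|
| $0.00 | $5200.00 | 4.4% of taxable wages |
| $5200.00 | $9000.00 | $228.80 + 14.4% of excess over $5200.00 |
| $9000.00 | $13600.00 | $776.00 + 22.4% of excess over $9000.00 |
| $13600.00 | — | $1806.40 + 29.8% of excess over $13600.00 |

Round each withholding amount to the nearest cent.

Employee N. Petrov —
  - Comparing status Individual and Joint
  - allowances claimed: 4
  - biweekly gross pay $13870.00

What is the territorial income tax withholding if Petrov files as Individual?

Territorial Income Tax (Individual): taxable = $13870.00 − 4×$170.00 = $13190.00
  $1585.56 + 35.76% × ($13190.00 − $10800.00) = $1585.56 + 35.76% × $2390.00 = $2440.22

$2440.22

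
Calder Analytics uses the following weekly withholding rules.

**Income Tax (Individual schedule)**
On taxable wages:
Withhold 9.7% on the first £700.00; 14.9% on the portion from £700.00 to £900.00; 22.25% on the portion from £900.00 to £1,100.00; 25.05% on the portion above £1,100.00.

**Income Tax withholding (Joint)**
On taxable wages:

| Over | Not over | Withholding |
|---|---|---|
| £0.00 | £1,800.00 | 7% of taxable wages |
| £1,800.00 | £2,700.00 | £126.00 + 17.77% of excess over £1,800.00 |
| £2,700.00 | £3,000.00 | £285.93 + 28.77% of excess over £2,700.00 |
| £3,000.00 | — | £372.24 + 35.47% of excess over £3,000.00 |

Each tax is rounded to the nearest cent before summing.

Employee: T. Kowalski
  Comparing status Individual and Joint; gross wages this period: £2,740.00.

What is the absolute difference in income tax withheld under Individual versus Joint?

Income Tax (Individual): taxable = £2,740.00
  £142.20 + 25.05% × (£2,740.00 − £1,100.00) = £142.20 + 25.05% × £1,640.00 = £553.02
Income Tax (Joint): taxable = £2,740.00
  £285.93 + 28.77% × (£2,740.00 − £2,700.00) = £285.93 + 28.77% × £40.00 = £297.44
Difference: |£553.02 − £297.44| = £255.58 (higher under Individual)

£255.58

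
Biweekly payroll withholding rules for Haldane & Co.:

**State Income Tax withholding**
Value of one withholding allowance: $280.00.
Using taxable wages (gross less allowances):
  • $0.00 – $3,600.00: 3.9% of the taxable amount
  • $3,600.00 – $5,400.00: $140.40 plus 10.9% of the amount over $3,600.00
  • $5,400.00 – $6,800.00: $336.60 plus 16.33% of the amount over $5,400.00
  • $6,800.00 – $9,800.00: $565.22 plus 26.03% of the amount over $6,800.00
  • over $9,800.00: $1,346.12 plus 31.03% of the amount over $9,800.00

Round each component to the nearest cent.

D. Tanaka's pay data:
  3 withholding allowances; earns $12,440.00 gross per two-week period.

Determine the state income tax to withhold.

State Income Tax: taxable = $12,440.00 − 3×$280.00 = $11,600.00
  $1,346.12 + 31.03% × ($11,600.00 − $9,800.00) = $1,346.12 + 31.03% × $1,800.00 = $1,904.66

$1,904.66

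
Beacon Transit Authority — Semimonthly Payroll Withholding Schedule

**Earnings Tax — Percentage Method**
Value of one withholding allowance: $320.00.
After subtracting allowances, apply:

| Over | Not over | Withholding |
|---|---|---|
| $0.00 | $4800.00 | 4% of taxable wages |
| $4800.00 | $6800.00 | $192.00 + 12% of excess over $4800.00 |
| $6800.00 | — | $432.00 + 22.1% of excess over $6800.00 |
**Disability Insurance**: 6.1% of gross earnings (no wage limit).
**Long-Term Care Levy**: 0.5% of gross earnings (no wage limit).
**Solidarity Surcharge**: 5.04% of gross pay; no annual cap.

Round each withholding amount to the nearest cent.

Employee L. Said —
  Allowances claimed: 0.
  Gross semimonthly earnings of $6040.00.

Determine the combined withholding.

$1043.86

Earnings Tax: taxable = $6040.00
  $192.00 + 12% × ($6040.00 − $4800.00) = $192.00 + 12% × $1240.00 = $340.80
Disability Insurance: 6.1% × $6040.00 = $368.44
Long-Term Care Levy: 0.5% × $6040.00 = $30.20
Solidarity Surcharge: 5.04% × $6040.00 = $304.42
Total: $340.80 + $368.44 + $30.20 + $304.42 = $1043.86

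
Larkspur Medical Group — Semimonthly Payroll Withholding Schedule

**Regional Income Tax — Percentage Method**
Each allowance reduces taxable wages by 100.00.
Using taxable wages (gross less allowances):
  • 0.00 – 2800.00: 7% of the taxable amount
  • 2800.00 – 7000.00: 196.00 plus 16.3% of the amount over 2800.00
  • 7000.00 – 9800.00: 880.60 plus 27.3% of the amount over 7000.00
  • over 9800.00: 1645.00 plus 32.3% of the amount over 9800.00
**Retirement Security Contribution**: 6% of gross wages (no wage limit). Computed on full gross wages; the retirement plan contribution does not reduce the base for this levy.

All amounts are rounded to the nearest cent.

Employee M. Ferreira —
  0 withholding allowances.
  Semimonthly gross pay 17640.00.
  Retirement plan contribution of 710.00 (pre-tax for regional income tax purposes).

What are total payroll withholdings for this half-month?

5006.39

Regional Income Tax: taxable = 17640.00 − 710.00 = 16930.00
  1645.00 + 32.3% × (16930.00 − 9800.00) = 1645.00 + 32.3% × 7130.00 = 3947.99
Retirement Security Contribution: 6% × 17640.00 = 1058.40
Total: 3947.99 + 1058.40 = 5006.39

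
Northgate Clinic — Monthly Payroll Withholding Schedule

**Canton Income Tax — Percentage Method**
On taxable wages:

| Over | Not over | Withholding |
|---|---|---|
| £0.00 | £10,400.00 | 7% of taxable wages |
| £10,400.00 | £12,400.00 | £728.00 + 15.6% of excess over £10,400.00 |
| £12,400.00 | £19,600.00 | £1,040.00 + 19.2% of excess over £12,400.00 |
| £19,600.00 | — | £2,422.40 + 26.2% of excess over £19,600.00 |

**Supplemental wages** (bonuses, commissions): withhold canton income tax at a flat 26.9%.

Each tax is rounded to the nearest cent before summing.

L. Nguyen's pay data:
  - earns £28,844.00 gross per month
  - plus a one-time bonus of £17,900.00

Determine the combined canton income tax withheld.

£9,659.43

Canton Income Tax: taxable = £28,844.00
  £2,422.40 + 26.2% × (£28,844.00 − £19,600.00) = £2,422.40 + 26.2% × £9,244.00 = £4,844.33
Supplemental (26.9% flat on bonus): 26.9% × £17,900.00 = £4,815.10
Total canton income tax: £4,844.33 + £4,815.10 = £9,659.43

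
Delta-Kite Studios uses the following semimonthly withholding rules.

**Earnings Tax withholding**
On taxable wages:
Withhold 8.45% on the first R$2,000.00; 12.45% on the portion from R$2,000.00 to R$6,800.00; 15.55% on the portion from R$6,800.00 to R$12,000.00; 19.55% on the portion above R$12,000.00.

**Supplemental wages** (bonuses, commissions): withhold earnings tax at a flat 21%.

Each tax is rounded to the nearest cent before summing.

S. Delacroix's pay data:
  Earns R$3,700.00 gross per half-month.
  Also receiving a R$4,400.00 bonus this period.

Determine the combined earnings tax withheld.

R$1,304.65

Earnings Tax: taxable = R$3,700.00
  R$169.00 + 12.45% × (R$3,700.00 − R$2,000.00) = R$169.00 + 12.45% × R$1,700.00 = R$380.65
Supplemental (21% flat on bonus): 21% × R$4,400.00 = R$924.00
Total earnings tax: R$380.65 + R$924.00 = R$1,304.65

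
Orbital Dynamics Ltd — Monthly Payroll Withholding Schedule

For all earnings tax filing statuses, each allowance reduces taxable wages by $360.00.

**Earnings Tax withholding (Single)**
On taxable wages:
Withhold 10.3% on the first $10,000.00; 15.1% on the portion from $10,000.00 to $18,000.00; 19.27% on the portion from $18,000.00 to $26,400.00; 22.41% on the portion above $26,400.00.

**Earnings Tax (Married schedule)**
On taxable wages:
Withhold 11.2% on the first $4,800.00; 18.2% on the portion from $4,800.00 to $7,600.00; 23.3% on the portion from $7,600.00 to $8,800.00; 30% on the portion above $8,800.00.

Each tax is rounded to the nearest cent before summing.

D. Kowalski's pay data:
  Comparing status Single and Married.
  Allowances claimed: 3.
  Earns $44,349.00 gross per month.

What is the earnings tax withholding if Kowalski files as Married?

$11,667.50

Earnings Tax (Married): taxable = $44,349.00 − 3×$360.00 = $43,269.00
  $1,326.80 + 30% × ($43,269.00 − $8,800.00) = $1,326.80 + 30% × $34,469.00 = $11,667.50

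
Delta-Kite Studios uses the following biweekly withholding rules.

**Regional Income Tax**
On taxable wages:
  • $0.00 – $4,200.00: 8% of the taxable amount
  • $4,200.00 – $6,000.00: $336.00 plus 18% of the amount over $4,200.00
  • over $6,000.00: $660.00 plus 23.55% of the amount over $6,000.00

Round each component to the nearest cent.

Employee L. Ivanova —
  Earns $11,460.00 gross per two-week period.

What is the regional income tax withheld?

Regional Income Tax: taxable = $11,460.00
  $660.00 + 23.55% × ($11,460.00 − $6,000.00) = $660.00 + 23.55% × $5,460.00 = $1,945.83

$1,945.83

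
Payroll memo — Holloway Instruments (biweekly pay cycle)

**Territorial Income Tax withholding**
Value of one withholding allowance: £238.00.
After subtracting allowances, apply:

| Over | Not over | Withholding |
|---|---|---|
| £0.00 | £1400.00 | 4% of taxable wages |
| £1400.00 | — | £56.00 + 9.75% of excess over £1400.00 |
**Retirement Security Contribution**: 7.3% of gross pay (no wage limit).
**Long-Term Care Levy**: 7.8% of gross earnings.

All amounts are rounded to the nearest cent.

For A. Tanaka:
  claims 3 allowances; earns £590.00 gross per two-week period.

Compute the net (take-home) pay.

£500.91

Territorial Income Tax: taxable = £590.00 − 3×£238.00 = £-124.00
  Taxable ≤ 0 → £0.00
Retirement Security Contribution: 7.3% × £590.00 = £43.07
Long-Term Care Levy: 7.8% × £590.00 = £46.02
Total withheld: £0.00 + £43.07 + £46.02 = £89.09
Net pay: £590.00 − £89.09 = £500.91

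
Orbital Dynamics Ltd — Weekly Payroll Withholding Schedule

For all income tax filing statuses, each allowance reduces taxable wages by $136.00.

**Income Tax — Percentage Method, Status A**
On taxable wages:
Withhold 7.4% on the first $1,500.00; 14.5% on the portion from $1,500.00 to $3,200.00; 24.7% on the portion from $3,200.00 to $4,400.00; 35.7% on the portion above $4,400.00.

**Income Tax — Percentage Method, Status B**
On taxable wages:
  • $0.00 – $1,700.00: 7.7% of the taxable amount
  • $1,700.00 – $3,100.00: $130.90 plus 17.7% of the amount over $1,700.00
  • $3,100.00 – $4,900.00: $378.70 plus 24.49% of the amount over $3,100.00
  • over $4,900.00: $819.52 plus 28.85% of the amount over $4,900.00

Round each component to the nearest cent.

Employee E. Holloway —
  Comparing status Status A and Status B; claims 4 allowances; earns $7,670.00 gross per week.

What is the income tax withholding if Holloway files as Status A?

Income Tax (Status A): taxable = $7,670.00 − 4×$136.00 = $7,126.00
  $653.90 + 35.7% × ($7,126.00 − $4,400.00) = $653.90 + 35.7% × $2,726.00 = $1,627.08

$1,627.08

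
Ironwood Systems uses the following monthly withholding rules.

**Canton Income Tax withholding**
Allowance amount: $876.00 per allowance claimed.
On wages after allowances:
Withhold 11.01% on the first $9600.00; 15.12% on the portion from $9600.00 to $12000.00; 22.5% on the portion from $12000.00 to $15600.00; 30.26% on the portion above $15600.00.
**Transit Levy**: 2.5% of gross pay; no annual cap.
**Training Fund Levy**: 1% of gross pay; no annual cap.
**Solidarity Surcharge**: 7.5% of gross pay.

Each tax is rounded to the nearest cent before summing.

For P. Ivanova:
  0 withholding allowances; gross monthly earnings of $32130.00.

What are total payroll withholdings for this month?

$10766.12

Canton Income Tax: taxable = $32130.00
  $2229.84 + 30.26% × ($32130.00 − $15600.00) = $2229.84 + 30.26% × $16530.00 = $7231.82
Transit Levy: 2.5% × $32130.00 = $803.25
Training Fund Levy: 1% × $32130.00 = $321.30
Solidarity Surcharge: 7.5% × $32130.00 = $2409.75
Total: $7231.82 + $803.25 + $321.30 + $2409.75 = $10766.12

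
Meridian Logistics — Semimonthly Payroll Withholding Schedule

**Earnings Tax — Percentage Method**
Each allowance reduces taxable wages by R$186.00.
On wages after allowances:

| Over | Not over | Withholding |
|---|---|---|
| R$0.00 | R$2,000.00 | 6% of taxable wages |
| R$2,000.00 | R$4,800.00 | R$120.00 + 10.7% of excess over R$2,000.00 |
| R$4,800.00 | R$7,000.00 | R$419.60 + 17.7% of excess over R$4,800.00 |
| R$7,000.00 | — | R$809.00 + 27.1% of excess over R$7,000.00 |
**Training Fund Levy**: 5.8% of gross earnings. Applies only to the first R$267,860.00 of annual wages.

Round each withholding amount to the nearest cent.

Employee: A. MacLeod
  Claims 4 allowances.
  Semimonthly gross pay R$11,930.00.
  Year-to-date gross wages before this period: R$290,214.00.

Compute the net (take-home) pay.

R$9,986.59

Earnings Tax: taxable = R$11,930.00 − 4×R$186.00 = R$11,186.00
  R$809.00 + 27.1% × (R$11,186.00 − R$7,000.00) = R$809.00 + 27.1% × R$4,186.00 = R$1,943.41
Training Fund Levy: YTD R$290,214.00 ≥ cap R$267,860.00 → R$0.00
Total withheld: R$1,943.41 + R$0.00 = R$1,943.41
Net pay: R$11,930.00 − R$1,943.41 = R$9,986.59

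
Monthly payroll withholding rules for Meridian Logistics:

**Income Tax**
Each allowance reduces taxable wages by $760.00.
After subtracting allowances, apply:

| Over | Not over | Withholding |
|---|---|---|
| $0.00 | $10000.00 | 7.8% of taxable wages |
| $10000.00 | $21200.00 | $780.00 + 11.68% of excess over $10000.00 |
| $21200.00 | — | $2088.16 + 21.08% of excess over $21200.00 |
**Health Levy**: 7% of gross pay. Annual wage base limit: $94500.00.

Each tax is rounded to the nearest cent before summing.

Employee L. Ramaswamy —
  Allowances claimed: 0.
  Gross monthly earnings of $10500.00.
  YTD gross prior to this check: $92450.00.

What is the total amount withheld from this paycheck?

$981.90

Income Tax: taxable = $10500.00
  $780.00 + 11.68% × ($10500.00 − $10000.00) = $780.00 + 11.68% × $500.00 = $838.40
Health Levy: cap $94500.00 − YTD $92450.00 = $2050.00 subject; 7% × $2050.00 = $143.50
Total: $838.40 + $143.50 = $981.90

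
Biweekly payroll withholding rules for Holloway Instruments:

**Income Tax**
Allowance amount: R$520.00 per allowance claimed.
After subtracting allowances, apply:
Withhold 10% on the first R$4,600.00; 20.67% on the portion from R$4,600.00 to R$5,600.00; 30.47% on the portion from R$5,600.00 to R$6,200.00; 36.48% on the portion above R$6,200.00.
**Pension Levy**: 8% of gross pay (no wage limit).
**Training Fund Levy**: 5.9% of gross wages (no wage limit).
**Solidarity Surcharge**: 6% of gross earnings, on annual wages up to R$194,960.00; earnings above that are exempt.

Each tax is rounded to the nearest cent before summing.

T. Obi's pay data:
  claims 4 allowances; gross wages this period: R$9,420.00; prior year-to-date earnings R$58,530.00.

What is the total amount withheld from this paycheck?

R$3,139.97

Income Tax: taxable = R$9,420.00 − 4×R$520.00 = R$7,340.00
  R$849.52 + 36.48% × (R$7,340.00 − R$6,200.00) = R$849.52 + 36.48% × R$1,140.00 = R$1,265.39
Pension Levy: 8% × R$9,420.00 = R$753.60
Training Fund Levy: 5.9% × R$9,420.00 = R$555.78
Solidarity Surcharge: 6% × R$9,420.00 = R$565.20
Total: R$1,265.39 + R$753.60 + R$555.78 + R$565.20 = R$3,139.97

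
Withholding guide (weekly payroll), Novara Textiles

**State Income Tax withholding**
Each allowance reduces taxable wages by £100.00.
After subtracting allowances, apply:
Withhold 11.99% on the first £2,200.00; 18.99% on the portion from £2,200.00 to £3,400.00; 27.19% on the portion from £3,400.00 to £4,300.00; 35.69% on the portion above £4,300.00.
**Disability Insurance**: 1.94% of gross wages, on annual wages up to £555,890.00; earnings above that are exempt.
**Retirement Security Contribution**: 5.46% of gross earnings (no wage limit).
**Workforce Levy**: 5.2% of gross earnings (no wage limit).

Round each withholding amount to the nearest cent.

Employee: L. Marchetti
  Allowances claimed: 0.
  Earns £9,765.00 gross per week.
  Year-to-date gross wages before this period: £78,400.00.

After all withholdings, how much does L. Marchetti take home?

State Income Tax: taxable = £9,765.00
  £736.37 + 35.69% × (£9,765.00 − £4,300.00) = £736.37 + 35.69% × £5,465.00 = £2,686.83
Disability Insurance: 1.94% × £9,765.00 = £189.44
Retirement Security Contribution: 5.46% × £9,765.00 = £533.17
Workforce Levy: 5.2% × £9,765.00 = £507.78
Total withheld: £2,686.83 + £189.44 + £533.17 + £507.78 = £3,917.22
Net pay: £9,765.00 − £3,917.22 = £5,847.78

£5,847.78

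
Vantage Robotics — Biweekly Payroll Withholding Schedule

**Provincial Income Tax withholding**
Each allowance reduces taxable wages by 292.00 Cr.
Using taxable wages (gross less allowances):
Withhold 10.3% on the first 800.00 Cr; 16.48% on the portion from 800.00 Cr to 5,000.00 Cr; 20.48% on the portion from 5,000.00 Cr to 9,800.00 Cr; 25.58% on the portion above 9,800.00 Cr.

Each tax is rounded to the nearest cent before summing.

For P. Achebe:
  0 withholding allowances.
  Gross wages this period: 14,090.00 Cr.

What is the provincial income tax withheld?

2,854.98 Cr

Provincial Income Tax: taxable = 14,090.00 Cr
  1,757.60 Cr + 25.58% × (14,090.00 Cr − 9,800.00 Cr) = 1,757.60 Cr + 25.58% × 4,290.00 Cr = 2,854.98 Cr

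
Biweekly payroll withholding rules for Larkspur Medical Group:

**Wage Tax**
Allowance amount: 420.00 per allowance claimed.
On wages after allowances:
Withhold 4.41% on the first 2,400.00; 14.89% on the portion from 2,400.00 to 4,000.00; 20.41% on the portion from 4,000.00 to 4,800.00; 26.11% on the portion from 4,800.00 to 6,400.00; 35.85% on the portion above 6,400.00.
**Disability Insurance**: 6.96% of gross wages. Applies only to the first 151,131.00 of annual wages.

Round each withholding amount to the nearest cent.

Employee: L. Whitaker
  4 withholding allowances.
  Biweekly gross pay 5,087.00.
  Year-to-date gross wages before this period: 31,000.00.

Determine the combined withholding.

609.84

Wage Tax: taxable = 5,087.00 − 4×420.00 = 3,407.00
  105.84 + 14.89% × (3,407.00 − 2,400.00) = 105.84 + 14.89% × 1,007.00 = 255.78
Disability Insurance: 6.96% × 5,087.00 = 354.06
Total: 255.78 + 354.06 = 609.84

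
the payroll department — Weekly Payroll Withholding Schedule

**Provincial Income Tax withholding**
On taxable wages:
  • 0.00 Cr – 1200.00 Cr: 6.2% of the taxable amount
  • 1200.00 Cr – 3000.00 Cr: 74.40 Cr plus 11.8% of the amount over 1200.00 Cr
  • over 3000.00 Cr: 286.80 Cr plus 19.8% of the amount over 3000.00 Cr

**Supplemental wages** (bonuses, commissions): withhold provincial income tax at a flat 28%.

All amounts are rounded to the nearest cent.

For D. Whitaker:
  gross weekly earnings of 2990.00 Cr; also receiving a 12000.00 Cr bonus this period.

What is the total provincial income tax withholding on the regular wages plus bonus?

3645.62 Cr

Provincial Income Tax: taxable = 2990.00 Cr
  74.40 Cr + 11.8% × (2990.00 Cr − 1200.00 Cr) = 74.40 Cr + 11.8% × 1790.00 Cr = 285.62 Cr
Supplemental (28% flat on bonus): 28% × 12000.00 Cr = 3360.00 Cr
Total provincial income tax: 285.62 Cr + 3360.00 Cr = 3645.62 Cr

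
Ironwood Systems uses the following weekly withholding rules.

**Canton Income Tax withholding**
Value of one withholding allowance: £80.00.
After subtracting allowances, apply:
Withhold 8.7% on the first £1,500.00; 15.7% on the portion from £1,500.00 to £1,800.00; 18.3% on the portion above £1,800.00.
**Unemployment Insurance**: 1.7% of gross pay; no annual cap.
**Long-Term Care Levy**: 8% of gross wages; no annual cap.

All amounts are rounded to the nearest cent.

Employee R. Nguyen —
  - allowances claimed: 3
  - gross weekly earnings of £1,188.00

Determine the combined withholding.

Canton Income Tax: taxable = £1,188.00 − 3×£80.00 = £948.00
  8.7% × £948.00 = £82.48
Unemployment Insurance: 1.7% × £1,188.00 = £20.20
Long-Term Care Levy: 8% × £1,188.00 = £95.04
Total: £82.48 + £20.20 + £95.04 = £197.72

£197.72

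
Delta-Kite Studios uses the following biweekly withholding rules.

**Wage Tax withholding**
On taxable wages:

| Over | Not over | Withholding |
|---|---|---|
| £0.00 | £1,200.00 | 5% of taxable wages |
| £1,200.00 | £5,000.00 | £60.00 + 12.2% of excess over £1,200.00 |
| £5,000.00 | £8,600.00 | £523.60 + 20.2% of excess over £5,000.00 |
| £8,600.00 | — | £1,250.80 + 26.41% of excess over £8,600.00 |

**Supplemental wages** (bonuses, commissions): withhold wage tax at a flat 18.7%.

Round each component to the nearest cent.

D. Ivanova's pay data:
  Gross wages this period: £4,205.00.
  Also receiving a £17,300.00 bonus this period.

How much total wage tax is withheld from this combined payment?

£3,661.71

Wage Tax: taxable = £4,205.00
  £60.00 + 12.2% × (£4,205.00 − £1,200.00) = £60.00 + 12.2% × £3,005.00 = £426.61
Supplemental (18.7% flat on bonus): 18.7% × £17,300.00 = £3,235.10
Total wage tax: £426.61 + £3,235.10 = £3,661.71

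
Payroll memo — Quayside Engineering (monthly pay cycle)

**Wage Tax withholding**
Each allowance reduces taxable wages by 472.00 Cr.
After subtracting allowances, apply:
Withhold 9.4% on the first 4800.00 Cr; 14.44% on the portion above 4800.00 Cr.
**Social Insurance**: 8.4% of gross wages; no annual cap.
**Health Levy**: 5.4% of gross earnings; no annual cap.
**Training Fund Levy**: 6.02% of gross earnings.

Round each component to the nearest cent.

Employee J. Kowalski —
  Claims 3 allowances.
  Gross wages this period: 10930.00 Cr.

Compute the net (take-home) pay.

Wage Tax: taxable = 10930.00 Cr − 3×472.00 Cr = 9514.00 Cr
  451.20 Cr + 14.44% × (9514.00 Cr − 4800.00 Cr) = 451.20 Cr + 14.44% × 4714.00 Cr = 1131.90 Cr
Social Insurance: 8.4% × 10930.00 Cr = 918.12 Cr
Health Levy: 5.4% × 10930.00 Cr = 590.22 Cr
Training Fund Levy: 6.02% × 10930.00 Cr = 657.99 Cr
Total withheld: 1131.90 Cr + 918.12 Cr + 590.22 Cr + 657.99 Cr = 3298.23 Cr
Net pay: 10930.00 Cr − 3298.23 Cr = 7631.77 Cr

7631.77 Cr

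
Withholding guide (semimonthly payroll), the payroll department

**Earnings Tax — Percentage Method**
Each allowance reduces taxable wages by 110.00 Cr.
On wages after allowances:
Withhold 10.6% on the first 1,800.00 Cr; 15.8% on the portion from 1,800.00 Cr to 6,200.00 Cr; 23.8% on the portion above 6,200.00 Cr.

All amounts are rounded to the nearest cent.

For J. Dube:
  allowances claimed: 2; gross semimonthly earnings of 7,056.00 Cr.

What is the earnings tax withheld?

Earnings Tax: taxable = 7,056.00 Cr − 2×110.00 Cr = 6,836.00 Cr
  886.00 Cr + 23.8% × (6,836.00 Cr − 6,200.00 Cr) = 886.00 Cr + 23.8% × 636.00 Cr = 1,037.37 Cr

1,037.37 Cr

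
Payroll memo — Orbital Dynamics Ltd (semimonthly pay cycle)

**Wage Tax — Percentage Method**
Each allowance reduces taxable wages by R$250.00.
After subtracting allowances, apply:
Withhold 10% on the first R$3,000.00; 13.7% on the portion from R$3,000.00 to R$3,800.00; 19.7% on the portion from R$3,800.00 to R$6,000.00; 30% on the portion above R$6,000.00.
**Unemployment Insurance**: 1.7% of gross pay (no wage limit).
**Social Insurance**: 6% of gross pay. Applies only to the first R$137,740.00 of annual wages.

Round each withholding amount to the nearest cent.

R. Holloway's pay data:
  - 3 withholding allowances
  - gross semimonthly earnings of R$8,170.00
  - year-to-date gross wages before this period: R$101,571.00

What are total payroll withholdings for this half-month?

R$1,898.09

Wage Tax: taxable = R$8,170.00 − 3×R$250.00 = R$7,420.00
  R$843.00 + 30% × (R$7,420.00 − R$6,000.00) = R$843.00 + 30% × R$1,420.00 = R$1,269.00
Unemployment Insurance: 1.7% × R$8,170.00 = R$138.89
Social Insurance: 6% × R$8,170.00 = R$490.20
Total: R$1,269.00 + R$138.89 + R$490.20 = R$1,898.09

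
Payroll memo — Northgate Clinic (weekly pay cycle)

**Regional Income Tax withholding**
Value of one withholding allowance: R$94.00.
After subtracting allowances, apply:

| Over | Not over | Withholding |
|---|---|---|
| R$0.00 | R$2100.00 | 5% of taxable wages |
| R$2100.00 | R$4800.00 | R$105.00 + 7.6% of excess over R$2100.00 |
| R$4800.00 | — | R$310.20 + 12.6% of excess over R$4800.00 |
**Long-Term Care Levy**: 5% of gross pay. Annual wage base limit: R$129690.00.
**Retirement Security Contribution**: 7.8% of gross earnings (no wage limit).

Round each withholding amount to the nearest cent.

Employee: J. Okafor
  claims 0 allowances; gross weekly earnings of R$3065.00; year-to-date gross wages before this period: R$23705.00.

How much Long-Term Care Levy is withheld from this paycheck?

Long-Term Care Levy: 5% × R$3065.00 = R$153.25

R$153.25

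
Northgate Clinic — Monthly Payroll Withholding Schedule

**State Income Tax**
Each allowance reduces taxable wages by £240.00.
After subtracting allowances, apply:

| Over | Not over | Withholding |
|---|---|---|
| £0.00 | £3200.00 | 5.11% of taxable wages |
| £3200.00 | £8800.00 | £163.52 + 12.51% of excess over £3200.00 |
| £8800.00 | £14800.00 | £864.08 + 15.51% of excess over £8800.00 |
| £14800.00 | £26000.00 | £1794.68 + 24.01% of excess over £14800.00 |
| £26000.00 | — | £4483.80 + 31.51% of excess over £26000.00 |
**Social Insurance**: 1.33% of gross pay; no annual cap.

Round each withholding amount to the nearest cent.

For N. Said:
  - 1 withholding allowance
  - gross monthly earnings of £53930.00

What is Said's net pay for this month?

State Income Tax: taxable = £53930.00 − 1×£240.00 = £53690.00
  £4483.80 + 31.51% × (£53690.00 − £26000.00) = £4483.80 + 31.51% × £27690.00 = £13208.92
Social Insurance: 1.33% × £53930.00 = £717.27
Total withheld: £13208.92 + £717.27 = £13926.19
Net pay: £53930.00 − £13926.19 = £40003.81

£40003.81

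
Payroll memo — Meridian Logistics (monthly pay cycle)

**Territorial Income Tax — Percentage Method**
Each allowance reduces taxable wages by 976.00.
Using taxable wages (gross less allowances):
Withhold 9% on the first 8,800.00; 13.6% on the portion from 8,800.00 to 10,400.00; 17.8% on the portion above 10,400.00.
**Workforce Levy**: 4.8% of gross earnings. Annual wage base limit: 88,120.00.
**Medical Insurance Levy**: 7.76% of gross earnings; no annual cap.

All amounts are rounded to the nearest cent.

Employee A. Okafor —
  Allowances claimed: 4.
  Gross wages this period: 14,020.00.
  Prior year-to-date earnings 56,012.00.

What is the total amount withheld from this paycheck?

2,731.89

Territorial Income Tax: taxable = 14,020.00 − 4×976.00 = 10,116.00
  792.00 + 13.6% × (10,116.00 − 8,800.00) = 792.00 + 13.6% × 1,316.00 = 970.98
Workforce Levy: 4.8% × 14,020.00 = 672.96
Medical Insurance Levy: 7.76% × 14,020.00 = 1,087.95
Total: 970.98 + 672.96 + 1,087.95 = 2,731.89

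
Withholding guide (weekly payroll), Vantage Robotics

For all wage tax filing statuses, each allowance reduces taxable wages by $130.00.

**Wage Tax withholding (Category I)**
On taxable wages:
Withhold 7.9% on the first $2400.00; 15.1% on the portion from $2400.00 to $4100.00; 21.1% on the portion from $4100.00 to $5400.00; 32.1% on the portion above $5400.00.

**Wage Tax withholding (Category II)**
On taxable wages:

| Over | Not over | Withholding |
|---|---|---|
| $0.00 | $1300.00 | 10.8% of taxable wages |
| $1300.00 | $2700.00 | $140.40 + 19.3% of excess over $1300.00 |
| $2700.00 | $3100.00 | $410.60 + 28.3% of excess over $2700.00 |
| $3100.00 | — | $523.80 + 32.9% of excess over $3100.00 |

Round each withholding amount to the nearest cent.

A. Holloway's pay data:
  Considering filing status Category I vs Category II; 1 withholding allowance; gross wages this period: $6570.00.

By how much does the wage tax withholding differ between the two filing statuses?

$568.22

Wage Tax (Category I): taxable = $6570.00 − 1×$130.00 = $6440.00
  $720.60 + 32.1% × ($6440.00 − $5400.00) = $720.60 + 32.1% × $1040.00 = $1054.44
Wage Tax (Category II): taxable = $6570.00 − 1×$130.00 = $6440.00
  $523.80 + 32.9% × ($6440.00 − $3100.00) = $523.80 + 32.9% × $3340.00 = $1622.66
Difference: |$1054.44 − $1622.66| = $568.22 (higher under Category II)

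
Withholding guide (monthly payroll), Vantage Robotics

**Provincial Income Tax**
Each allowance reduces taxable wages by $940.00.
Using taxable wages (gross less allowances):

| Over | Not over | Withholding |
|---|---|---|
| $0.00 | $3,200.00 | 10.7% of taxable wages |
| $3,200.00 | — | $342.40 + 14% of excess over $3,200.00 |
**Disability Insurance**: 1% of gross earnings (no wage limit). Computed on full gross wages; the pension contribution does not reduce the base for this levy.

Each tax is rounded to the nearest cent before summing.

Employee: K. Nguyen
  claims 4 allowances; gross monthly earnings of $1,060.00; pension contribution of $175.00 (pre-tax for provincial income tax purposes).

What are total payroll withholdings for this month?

$10.60

Provincial Income Tax: taxable = $1,060.00 − $175.00 − 4×$940.00 = $-2,875.00
  Taxable ≤ 0 → $0.00
Disability Insurance: 1% × $1,060.00 = $10.60
Total: $0.00 + $10.60 = $10.60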